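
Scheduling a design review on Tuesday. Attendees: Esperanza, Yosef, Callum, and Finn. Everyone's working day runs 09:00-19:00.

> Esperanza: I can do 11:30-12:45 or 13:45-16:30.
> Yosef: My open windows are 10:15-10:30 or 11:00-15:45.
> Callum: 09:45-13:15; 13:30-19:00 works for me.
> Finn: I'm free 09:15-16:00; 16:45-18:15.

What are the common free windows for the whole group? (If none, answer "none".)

Esperanza ∩ Yosef: 11:30-12:45, 13:45-15:45.
Esperanza ∩ Yosef ∩ Callum: 11:30-12:45, 13:45-15:45.
Esperanza ∩ Yosef ∩ Callum ∩ Finn: 11:30-12:45, 13:45-15:45.
So the common availability across everyone is 11:30-12:45, 13:45-15:45.

11:30-12:45, 13:45-15:45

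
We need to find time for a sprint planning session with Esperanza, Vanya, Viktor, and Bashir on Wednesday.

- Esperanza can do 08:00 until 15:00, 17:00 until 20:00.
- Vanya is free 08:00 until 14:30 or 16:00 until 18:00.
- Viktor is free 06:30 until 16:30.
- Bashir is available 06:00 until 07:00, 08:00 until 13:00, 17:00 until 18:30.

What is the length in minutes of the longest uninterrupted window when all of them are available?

Esperanza ∩ Vanya: 08:00-14:30, 17:00-18:00.
Esperanza ∩ Vanya ∩ Viktor: 08:00-14:30.
Esperanza ∩ Vanya ∩ Viktor ∩ Bashir: 08:00-13:00.
The longest is 08:00-13:00 at 300 minutes.

300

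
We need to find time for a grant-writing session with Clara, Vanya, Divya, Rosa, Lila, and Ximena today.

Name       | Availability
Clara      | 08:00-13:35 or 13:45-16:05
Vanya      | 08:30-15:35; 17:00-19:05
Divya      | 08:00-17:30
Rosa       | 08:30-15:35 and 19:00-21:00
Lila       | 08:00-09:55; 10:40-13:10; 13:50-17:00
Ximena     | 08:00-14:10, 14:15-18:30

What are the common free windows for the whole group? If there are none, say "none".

08:30-09:55, 10:40-13:10, 13:50-14:10, 14:15-15:35

Clara ∩ Vanya: 08:30-13:35, 13:45-15:35.
Clara ∩ Vanya ∩ Divya: 08:30-13:35, 13:45-15:35.
Clara ∩ Vanya ∩ Divya ∩ Rosa: 08:30-13:35, 13:45-15:35.
Clara ∩ Vanya ∩ Divya ∩ Rosa ∩ Lila: 08:30-09:55, 10:40-13:10, 13:50-15:35.
Clara ∩ Vanya ∩ Divya ∩ Rosa ∩ Lila ∩ Ximena: 08:30-09:55, 10:40-13:10, 13:50-14:10, 14:15-15:35.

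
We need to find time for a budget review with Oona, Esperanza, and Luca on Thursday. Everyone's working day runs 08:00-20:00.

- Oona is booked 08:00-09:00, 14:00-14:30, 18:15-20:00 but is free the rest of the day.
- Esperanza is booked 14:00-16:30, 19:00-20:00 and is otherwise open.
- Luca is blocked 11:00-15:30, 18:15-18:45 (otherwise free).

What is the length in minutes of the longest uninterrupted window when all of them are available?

120

Oona free: 09:00-14:00, 14:30-18:15 (invert busy blocks within the working day).
Esperanza free: 08:00-14:00, 16:30-19:00 (invert busy blocks within the working day).
Luca free: 08:00-11:00, 15:30-18:15, 18:45-20:00 (invert busy blocks within the working day).
Oona ∩ Esperanza: 09:00-14:00, 16:30-18:15.
Oona ∩ Esperanza ∩ Luca: 09:00-11:00, 16:30-18:15.
Those are the intersection windows.
The longest is 09:00-11:00 at 120 minutes.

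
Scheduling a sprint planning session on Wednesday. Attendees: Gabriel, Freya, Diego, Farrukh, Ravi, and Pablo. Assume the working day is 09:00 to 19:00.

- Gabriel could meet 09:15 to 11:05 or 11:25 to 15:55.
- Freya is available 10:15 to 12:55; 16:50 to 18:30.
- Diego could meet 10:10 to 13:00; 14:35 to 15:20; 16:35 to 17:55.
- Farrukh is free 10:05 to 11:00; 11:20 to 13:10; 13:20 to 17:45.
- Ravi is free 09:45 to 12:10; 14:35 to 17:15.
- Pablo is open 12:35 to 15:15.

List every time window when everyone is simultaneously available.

none

Gabriel ∩ Freya: 10:15-11:05, 11:25-12:55.
Gabriel ∩ Freya ∩ Diego: 10:15-11:05, 11:25-12:55.
Gabriel ∩ Freya ∩ Diego ∩ Farrukh: 10:15-11:00, 11:25-12:55.
Gabriel ∩ Freya ∩ Diego ∩ Farrukh ∩ Ravi: 10:15-11:00, 11:25-12:10.
Gabriel ∩ Freya ∩ Diego ∩ Farrukh ∩ Ravi ∩ Pablo: ∅.
There is no time when everyone is free.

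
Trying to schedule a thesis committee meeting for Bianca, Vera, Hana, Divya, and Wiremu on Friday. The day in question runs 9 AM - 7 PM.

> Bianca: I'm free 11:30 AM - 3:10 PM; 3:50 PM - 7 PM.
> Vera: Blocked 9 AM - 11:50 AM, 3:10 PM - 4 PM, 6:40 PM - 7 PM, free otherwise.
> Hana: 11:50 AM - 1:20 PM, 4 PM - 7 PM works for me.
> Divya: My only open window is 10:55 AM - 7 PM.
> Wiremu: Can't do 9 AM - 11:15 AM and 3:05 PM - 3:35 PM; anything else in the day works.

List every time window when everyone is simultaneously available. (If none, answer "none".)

11:50-13:20, 16:00-18:40

Bianca free: 11:30-15:10, 15:50-19:00.
Vera free: 11:50-15:10, 16:00-18:40 (invert busy blocks within the working day).
Hana free: 11:50-13:20, 16:00-19:00.
Divya free: 10:55-19:00.
Wiremu free: 11:15-15:05, 15:35-19:00 (invert busy blocks within the working day).
Bianca ∩ Vera: 11:50-15:10, 16:00-18:40.
Bianca ∩ Vera ∩ Hana: 11:50-13:20, 16:00-18:40.
Bianca ∩ Vera ∩ Hana ∩ Divya: 11:50-13:20, 16:00-18:40.
Bianca ∩ Vera ∩ Hana ∩ Divya ∩ Wiremu: 11:50-13:20, 16:00-18:40.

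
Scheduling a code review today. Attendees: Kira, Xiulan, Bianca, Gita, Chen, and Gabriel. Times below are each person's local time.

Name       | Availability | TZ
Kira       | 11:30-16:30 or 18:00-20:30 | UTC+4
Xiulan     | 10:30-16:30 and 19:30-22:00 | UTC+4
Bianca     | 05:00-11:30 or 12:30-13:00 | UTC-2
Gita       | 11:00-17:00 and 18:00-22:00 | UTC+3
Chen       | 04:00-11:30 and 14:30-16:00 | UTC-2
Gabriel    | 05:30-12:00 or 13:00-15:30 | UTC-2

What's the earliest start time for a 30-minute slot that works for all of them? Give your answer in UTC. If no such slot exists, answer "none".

Kira in UTC: 07:30-12:30, 14:00-16:30 (subtract 4h to convert from UTC+4).
Xiulan in UTC: 06:30-12:30, 15:30-18:00 (subtract 4h to convert from UTC+4).
Bianca in UTC: 07:00-13:30, 14:30-15:00 (add 2h to convert from UTC-2).
Gita in UTC: 08:00-14:00, 15:00-19:00 (subtract 3h to convert from UTC+3).
Chen in UTC: 06:00-13:30, 16:30-18:00 (add 2h to convert from UTC-2).
Gabriel in UTC: 07:30-14:00, 15:00-17:30 (add 2h to convert from UTC-2).
Kira ∩ Xiulan: 07:30-12:30, 15:30-16:30.
Kira ∩ Xiulan ∩ Bianca: 07:30-12:30.
Kira ∩ Xiulan ∩ Bianca ∩ Gita: 08:00-12:30.
Kira ∩ Xiulan ∩ Bianca ∩ Gita ∩ Chen: 08:00-12:30.
Kira ∩ Xiulan ∩ Bianca ∩ Gita ∩ Chen ∩ Gabriel: 08:00-12:30.
The first common window of at least 30 minutes is 08:00-12:30, so the earliest start is 08:00.

08:00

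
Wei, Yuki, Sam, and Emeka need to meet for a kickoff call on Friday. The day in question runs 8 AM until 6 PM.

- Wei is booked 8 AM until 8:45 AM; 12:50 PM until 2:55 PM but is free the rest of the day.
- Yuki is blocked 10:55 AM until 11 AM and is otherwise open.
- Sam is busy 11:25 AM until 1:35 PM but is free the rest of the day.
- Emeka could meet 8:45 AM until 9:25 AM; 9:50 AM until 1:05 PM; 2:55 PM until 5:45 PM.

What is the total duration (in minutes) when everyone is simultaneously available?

300

Wei free: 08:45-12:50, 14:55-18:00 (invert busy blocks within the working day).
Yuki free: 08:00-10:55, 11:00-18:00 (invert busy blocks within the working day).
Sam free: 08:00-11:25, 13:35-18:00 (invert busy blocks within the working day).
Emeka free: 08:45-09:25, 09:50-13:05, 14:55-17:45.
Wei ∩ Yuki: 08:45-10:55, 11:00-12:50, 14:55-18:00.
Wei ∩ Yuki ∩ Sam: 08:45-10:55, 11:00-11:25, 14:55-18:00.
Wei ∩ Yuki ∩ Sam ∩ Emeka: 08:45-09:25, 09:50-10:55, 11:00-11:25, 14:55-17:45.
So the common availability across everyone is 08:45-09:25, 09:50-10:55, 11:00-11:25, 14:55-17:45.
Summing the common windows: 40 + 65 + 25 + 170 = 300 minutes.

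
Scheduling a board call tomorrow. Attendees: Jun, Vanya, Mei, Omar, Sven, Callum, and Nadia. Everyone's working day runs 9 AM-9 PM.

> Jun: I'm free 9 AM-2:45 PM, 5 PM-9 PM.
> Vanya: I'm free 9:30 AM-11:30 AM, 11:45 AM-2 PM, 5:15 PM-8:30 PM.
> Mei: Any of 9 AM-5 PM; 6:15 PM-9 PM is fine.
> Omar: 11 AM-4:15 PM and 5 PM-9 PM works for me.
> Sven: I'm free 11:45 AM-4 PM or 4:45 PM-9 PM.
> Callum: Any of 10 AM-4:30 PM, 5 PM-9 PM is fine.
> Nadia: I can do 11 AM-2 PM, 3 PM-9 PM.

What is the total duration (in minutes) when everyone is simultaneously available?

Jun ∩ Vanya: 09:30-11:30, 11:45-14:00, 17:15-20:30.
Jun ∩ Vanya ∩ Mei: 09:30-11:30, 11:45-14:00, 18:15-20:30.
Jun ∩ Vanya ∩ Mei ∩ Omar: 11:00-11:30, 11:45-14:00, 18:15-20:30.
Jun ∩ Vanya ∩ Mei ∩ Omar ∩ Sven: 11:45-14:00, 18:15-20:30.
Jun ∩ Vanya ∩ Mei ∩ Omar ∩ Sven ∩ Callum: 11:45-14:00, 18:15-20:30.
Jun ∩ Vanya ∩ Mei ∩ Omar ∩ Sven ∩ Callum ∩ Nadia: 11:45-14:00, 18:15-20:30.
Those are the intersection windows.
Summing the common windows: 135 + 135 = 270 minutes.

270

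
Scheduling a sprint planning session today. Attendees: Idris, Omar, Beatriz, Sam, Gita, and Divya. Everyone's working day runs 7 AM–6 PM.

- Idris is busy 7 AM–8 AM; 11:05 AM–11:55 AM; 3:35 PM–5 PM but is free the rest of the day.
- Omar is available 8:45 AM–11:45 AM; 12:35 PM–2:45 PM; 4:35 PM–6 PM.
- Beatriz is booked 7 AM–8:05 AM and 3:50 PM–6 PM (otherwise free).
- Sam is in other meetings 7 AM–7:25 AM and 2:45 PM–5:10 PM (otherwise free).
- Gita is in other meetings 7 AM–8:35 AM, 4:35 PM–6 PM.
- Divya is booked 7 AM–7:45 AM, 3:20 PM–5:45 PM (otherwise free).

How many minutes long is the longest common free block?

Idris free: 08:00-11:05, 11:55-15:35, 17:00-18:00 (invert busy blocks within the working day).
Omar free: 08:45-11:45, 12:35-14:45, 16:35-18:00.
Beatriz free: 08:05-15:50 (invert busy blocks within the working day).
Sam free: 07:25-14:45, 17:10-18:00 (invert busy blocks within the working day).
Gita free: 08:35-16:35 (invert busy blocks within the working day).
Divya free: 07:45-15:20, 17:45-18:00 (invert busy blocks within the working day).
Idris ∩ Omar: 08:45-11:05, 12:35-14:45, 17:00-18:00.
Idris ∩ Omar ∩ Beatriz: 08:45-11:05, 12:35-14:45.
Idris ∩ Omar ∩ Beatriz ∩ Sam: 08:45-11:05, 12:35-14:45.
Idris ∩ Omar ∩ Beatriz ∩ Sam ∩ Gita: 08:45-11:05, 12:35-14:45.
Idris ∩ Omar ∩ Beatriz ∩ Sam ∩ Gita ∩ Divya: 08:45-11:05, 12:35-14:45.
Those are the intersection windows.
The longest is 08:45-11:05 at 140 minutes.

140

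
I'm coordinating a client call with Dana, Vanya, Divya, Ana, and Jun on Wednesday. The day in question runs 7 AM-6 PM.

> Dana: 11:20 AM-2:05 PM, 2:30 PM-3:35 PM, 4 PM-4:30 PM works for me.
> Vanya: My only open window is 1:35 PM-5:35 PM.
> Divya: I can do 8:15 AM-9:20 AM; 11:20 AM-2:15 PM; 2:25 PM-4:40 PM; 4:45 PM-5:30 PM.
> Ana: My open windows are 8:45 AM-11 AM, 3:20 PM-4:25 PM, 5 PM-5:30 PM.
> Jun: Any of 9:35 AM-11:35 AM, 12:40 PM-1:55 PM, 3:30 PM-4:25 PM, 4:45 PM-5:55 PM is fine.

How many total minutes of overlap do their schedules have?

Dana ∩ Vanya: 13:35-14:05, 14:30-15:35, 16:00-16:30.
Dana ∩ Vanya ∩ Divya: 13:35-14:05, 14:30-15:35, 16:00-16:30.
Dana ∩ Vanya ∩ Divya ∩ Ana: 15:20-15:35, 16:00-16:25.
Dana ∩ Vanya ∩ Divya ∩ Ana ∩ Jun: 15:30-15:35, 16:00-16:25.
Summing the common windows: 5 + 25 = 30 minutes.

30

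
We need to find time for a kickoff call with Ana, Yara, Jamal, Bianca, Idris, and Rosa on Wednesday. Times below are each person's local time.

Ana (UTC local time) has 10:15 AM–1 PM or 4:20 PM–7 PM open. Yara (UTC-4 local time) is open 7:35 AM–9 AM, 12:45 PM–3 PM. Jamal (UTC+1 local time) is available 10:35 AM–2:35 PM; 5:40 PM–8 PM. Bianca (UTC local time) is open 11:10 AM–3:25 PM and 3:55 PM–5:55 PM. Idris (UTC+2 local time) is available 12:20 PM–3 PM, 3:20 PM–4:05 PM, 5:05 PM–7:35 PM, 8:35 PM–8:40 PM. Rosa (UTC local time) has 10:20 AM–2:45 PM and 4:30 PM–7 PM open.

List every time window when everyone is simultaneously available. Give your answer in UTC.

Ana in UTC: 10:15-13:00, 16:20-19:00.
Yara in UTC: 11:35-13:00, 16:45-19:00 (add 4h to convert from UTC-4).
Jamal in UTC: 09:35-13:35, 16:40-19:00 (subtract 1h to convert from UTC+1).
Bianca in UTC: 11:10-15:25, 15:55-17:55.
Idris in UTC: 10:20-13:00, 13:20-14:05, 15:05-17:35, 18:35-18:40 (subtract 2h to convert from UTC+2).
Rosa in UTC: 10:20-14:45, 16:30-19:00.
Ana ∩ Yara: 11:35-13:00, 16:45-19:00.
Ana ∩ Yara ∩ Jamal: 11:35-13:00, 16:45-19:00.
Ana ∩ Yara ∩ Jamal ∩ Bianca: 11:35-13:00, 16:45-17:55.
Ana ∩ Yara ∩ Jamal ∩ Bianca ∩ Idris: 11:35-13:00, 16:45-17:35.
Ana ∩ Yara ∩ Jamal ∩ Bianca ∩ Idris ∩ Rosa: 11:35-13:00, 16:45-17:35.

11:35-13:00, 16:45-17:35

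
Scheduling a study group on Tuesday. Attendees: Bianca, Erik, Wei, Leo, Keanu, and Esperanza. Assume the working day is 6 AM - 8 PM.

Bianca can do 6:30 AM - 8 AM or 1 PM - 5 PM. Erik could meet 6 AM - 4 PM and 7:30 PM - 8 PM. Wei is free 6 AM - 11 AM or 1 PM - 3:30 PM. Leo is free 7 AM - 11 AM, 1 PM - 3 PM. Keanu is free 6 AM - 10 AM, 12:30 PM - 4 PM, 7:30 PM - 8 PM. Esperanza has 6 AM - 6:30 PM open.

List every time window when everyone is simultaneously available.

Bianca ∩ Erik: 06:30-08:00, 13:00-16:00.
Bianca ∩ Erik ∩ Wei: 06:30-08:00, 13:00-15:30.
Bianca ∩ Erik ∩ Wei ∩ Leo: 07:00-08:00, 13:00-15:00.
Bianca ∩ Erik ∩ Wei ∩ Leo ∩ Keanu: 07:00-08:00, 13:00-15:00.
Bianca ∩ Erik ∩ Wei ∩ Leo ∩ Keanu ∩ Esperanza: 07:00-08:00, 13:00-15:00.

07:00-08:00, 13:00-15:00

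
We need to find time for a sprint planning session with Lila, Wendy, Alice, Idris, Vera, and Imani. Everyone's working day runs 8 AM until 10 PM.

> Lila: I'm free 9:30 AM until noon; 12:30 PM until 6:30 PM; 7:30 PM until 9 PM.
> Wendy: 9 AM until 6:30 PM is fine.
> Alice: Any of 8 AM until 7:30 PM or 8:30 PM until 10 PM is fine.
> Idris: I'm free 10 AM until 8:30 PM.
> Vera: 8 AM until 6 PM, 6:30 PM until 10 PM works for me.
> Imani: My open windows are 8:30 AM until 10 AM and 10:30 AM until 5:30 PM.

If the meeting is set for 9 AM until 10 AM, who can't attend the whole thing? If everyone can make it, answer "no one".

Idris, Lila

Lila: not fully free for 09:00-10:00. Wendy: free for 09:00-10:00. Alice: free for 09:00-10:00. Idris: not fully free for 09:00-10:00. Vera: free for 09:00-10:00. Imani: free for 09:00-10:00.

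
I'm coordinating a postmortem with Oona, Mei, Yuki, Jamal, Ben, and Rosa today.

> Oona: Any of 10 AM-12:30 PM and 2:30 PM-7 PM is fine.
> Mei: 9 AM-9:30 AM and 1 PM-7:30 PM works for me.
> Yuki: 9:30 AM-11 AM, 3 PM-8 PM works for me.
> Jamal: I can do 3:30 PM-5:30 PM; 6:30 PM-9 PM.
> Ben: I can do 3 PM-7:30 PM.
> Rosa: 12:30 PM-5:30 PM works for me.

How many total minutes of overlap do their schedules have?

Oona ∩ Mei: 14:30-19:00.
Oona ∩ Mei ∩ Yuki: 15:00-19:00.
Oona ∩ Mei ∩ Yuki ∩ Jamal: 15:30-17:30, 18:30-19:00.
Oona ∩ Mei ∩ Yuki ∩ Jamal ∩ Ben: 15:30-17:30, 18:30-19:00.
Oona ∩ Mei ∩ Yuki ∩ Jamal ∩ Ben ∩ Rosa: 15:30-17:30.
That's a single block of 120 minutes.

120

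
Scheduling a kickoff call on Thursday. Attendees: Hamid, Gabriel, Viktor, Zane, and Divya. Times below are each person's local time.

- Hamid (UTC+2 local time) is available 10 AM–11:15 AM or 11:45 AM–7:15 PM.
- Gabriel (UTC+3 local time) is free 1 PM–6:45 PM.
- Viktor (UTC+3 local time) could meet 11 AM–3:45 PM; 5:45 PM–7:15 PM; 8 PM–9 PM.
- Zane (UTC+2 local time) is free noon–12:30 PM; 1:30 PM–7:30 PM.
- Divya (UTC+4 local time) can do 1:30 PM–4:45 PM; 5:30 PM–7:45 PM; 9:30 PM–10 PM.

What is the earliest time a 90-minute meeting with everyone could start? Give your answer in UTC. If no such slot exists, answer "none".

Hamid in UTC: 08:00-09:15, 09:45-17:15 (subtract 2h to convert from UTC+2).
Gabriel in UTC: 10:00-15:45 (subtract 3h to convert from UTC+3).
Viktor in UTC: 08:00-12:45, 14:45-16:15, 17:00-18:00 (subtract 3h to convert from UTC+3).
Zane in UTC: 10:00-10:30, 11:30-17:30 (subtract 2h to convert from UTC+2).
Divya in UTC: 09:30-12:45, 13:30-15:45, 17:30-18:00 (subtract 4h to convert from UTC+4).
Hamid ∩ Gabriel: 10:00-15:45.
Hamid ∩ Gabriel ∩ Viktor: 10:00-12:45, 14:45-15:45.
Hamid ∩ Gabriel ∩ Viktor ∩ Zane: 10:00-10:30, 11:30-12:45, 14:45-15:45.
Hamid ∩ Gabriel ∩ Viktor ∩ Zane ∩ Divya: 10:00-10:30, 11:30-12:45, 14:45-15:45.
No common window is at least 90 minutes long.

none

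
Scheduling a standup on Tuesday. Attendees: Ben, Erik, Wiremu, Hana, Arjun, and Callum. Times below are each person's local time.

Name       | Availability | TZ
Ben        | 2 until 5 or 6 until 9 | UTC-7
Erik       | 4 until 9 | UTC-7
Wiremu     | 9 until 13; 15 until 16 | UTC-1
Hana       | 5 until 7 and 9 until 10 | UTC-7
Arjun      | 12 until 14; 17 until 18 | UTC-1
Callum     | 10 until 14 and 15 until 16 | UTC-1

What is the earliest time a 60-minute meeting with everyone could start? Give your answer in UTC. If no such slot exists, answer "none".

Ben in UTC: 09:00-12:00, 13:00-16:00 (add 7h to convert from UTC-7).
Erik in UTC: 11:00-16:00 (add 7h to convert from UTC-7).
Wiremu in UTC: 10:00-14:00, 16:00-17:00 (add 1h to convert from UTC-1).
Hana in UTC: 12:00-14:00, 16:00-17:00 (add 7h to convert from UTC-7).
Arjun in UTC: 13:00-15:00, 18:00-19:00 (add 1h to convert from UTC-1).
Callum in UTC: 11:00-15:00, 16:00-17:00 (add 1h to convert from UTC-1).
Ben ∩ Erik: 11:00-12:00, 13:00-16:00.
Ben ∩ Erik ∩ Wiremu: 11:00-12:00, 13:00-14:00.
Ben ∩ Erik ∩ Wiremu ∩ Hana: 13:00-14:00.
Ben ∩ Erik ∩ Wiremu ∩ Hana ∩ Arjun: 13:00-14:00.
Ben ∩ Erik ∩ Wiremu ∩ Hana ∩ Arjun ∩ Callum: 13:00-14:00.
The first common window of at least 60 minutes is 13:00-14:00, so the earliest start is 13:00.

13:00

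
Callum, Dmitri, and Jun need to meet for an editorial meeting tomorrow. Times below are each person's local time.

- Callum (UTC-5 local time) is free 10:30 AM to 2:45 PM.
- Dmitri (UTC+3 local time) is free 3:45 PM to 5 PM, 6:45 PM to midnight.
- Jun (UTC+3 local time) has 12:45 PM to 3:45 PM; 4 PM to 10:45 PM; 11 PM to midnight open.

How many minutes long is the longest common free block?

Callum in UTC: 15:30-19:45 (add 5h to convert from UTC-5).
Dmitri in UTC: 12:45-14:00, 15:45-21:00 (subtract 3h to convert from UTC+3).
Jun in UTC: 09:45-12:45, 13:00-19:45, 20:00-21:00 (subtract 3h to convert from UTC+3).
Callum ∩ Dmitri: 15:45-19:45.
Callum ∩ Dmitri ∩ Jun: 15:45-19:45.
Those are the intersection windows.
The longest is 15:45-19:45 at 240 minutes.

240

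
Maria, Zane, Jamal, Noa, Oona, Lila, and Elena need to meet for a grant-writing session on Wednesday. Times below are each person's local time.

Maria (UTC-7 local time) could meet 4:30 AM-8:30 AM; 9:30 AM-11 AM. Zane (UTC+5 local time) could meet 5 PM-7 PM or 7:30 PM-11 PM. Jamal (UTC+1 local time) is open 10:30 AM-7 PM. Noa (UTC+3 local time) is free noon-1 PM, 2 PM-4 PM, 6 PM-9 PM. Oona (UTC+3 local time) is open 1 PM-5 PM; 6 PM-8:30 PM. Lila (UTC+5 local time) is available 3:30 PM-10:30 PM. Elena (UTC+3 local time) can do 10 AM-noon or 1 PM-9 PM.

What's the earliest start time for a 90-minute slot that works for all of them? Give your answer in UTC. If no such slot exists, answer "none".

Maria in UTC: 11:30-15:30, 16:30-18:00 (add 7h to convert from UTC-7).
Zane in UTC: 12:00-14:00, 14:30-18:00 (subtract 5h to convert from UTC+5).
Jamal in UTC: 09:30-18:00 (subtract 1h to convert from UTC+1).
Noa in UTC: 09:00-10:00, 11:00-13:00, 15:00-18:00 (subtract 3h to convert from UTC+3).
Oona in UTC: 10:00-14:00, 15:00-17:30 (subtract 3h to convert from UTC+3).
Lila in UTC: 10:30-17:30 (subtract 5h to convert from UTC+5).
Elena in UTC: 07:00-09:00, 10:00-18:00 (subtract 3h to convert from UTC+3).
Maria ∩ Zane: 12:00-14:00, 14:30-15:30, 16:30-18:00.
Maria ∩ Zane ∩ Jamal: 12:00-14:00, 14:30-15:30, 16:30-18:00.
Maria ∩ Zane ∩ Jamal ∩ Noa: 12:00-13:00, 15:00-15:30, 16:30-18:00.
Maria ∩ Zane ∩ Jamal ∩ Noa ∩ Oona: 12:00-13:00, 15:00-15:30, 16:30-17:30.
Maria ∩ Zane ∩ Jamal ∩ Noa ∩ Oona ∩ Lila: 12:00-13:00, 15:00-15:30, 16:30-17:30.
Maria ∩ Zane ∩ Jamal ∩ Noa ∩ Oona ∩ Lila ∩ Elena: 12:00-13:00, 15:00-15:30, 16:30-17:30.
Those are the intersection windows.
No common window is at least 90 minutes long.

none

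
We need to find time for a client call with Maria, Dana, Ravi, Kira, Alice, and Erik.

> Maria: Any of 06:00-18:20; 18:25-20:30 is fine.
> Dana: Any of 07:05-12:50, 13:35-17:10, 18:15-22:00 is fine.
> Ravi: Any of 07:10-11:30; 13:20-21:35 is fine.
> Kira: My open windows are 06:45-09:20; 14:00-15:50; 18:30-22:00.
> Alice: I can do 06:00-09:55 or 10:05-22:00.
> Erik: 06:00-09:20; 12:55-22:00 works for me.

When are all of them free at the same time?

07:10-09:20, 14:00-15:50, 18:30-20:30

Maria ∩ Dana: 07:05-12:50, 13:35-17:10, 18:15-18:20, 18:25-20:30.
Maria ∩ Dana ∩ Ravi: 07:10-11:30, 13:35-17:10, 18:15-18:20, 18:25-20:30.
Maria ∩ Dana ∩ Ravi ∩ Kira: 07:10-09:20, 14:00-15:50, 18:30-20:30.
Maria ∩ Dana ∩ Ravi ∩ Kira ∩ Alice: 07:10-09:20, 14:00-15:50, 18:30-20:30.
Maria ∩ Dana ∩ Ravi ∩ Kira ∩ Alice ∩ Erik: 07:10-09:20, 14:00-15:50, 18:30-20:30.
So the common availability across everyone is 07:10-09:20, 14:00-15:50, 18:30-20:30.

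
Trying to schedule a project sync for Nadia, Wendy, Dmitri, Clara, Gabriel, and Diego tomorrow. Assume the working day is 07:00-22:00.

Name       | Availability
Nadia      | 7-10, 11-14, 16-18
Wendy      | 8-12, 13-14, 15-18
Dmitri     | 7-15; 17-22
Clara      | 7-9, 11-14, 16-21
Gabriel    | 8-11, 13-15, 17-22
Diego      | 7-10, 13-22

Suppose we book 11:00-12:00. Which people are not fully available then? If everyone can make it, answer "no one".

Nadia: free for 11:00-12:00. Wendy: free for 11:00-12:00. Dmitri: free for 11:00-12:00. Clara: free for 11:00-12:00. Gabriel: not fully free for 11:00-12:00. Diego: not fully free for 11:00-12:00.

Diego, Gabriel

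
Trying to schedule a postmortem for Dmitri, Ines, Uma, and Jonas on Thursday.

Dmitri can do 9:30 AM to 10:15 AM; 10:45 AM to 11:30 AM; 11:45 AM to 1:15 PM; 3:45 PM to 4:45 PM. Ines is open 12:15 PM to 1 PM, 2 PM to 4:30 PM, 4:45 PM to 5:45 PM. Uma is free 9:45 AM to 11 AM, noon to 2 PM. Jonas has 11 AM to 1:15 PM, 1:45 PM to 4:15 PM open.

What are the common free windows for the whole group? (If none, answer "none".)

Dmitri ∩ Ines: 12:15-13:00, 15:45-16:30.
Dmitri ∩ Ines ∩ Uma: 12:15-13:00.
Dmitri ∩ Ines ∩ Uma ∩ Jonas: 12:15-13:00.

12:15-13:00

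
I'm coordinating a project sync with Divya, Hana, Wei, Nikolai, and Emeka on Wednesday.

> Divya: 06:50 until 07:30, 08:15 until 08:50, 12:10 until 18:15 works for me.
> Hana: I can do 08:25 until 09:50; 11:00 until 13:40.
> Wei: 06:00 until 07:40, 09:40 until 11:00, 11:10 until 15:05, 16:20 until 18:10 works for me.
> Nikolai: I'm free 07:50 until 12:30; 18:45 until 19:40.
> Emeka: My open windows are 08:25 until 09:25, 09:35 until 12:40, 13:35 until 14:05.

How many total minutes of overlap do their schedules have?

20

Divya ∩ Hana: 08:25-08:50, 12:10-13:40.
Divya ∩ Hana ∩ Wei: 12:10-13:40.
Divya ∩ Hana ∩ Wei ∩ Nikolai: 12:10-12:30.
Divya ∩ Hana ∩ Wei ∩ Nikolai ∩ Emeka: 12:10-12:30.
That's a single block of 20 minutes.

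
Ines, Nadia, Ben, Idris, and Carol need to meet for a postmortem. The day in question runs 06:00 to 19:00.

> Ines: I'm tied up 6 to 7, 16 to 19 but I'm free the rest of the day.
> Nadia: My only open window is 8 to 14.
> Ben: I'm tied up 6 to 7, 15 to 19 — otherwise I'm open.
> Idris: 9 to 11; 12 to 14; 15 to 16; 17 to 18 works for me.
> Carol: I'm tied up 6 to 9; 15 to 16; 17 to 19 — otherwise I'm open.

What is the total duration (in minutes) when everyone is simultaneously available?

Ines free: 07:00-16:00 (invert busy blocks within the working day).
Nadia free: 08:00-14:00.
Ben free: 07:00-15:00 (invert busy blocks within the working day).
Idris free: 09:00-11:00, 12:00-14:00, 15:00-16:00, 17:00-18:00.
Carol free: 09:00-15:00, 16:00-17:00 (invert busy blocks within the working day).
Ines ∩ Nadia: 08:00-14:00.
Ines ∩ Nadia ∩ Ben: 08:00-14:00.
Ines ∩ Nadia ∩ Ben ∩ Idris: 09:00-11:00, 12:00-14:00.
Ines ∩ Nadia ∩ Ben ∩ Idris ∩ Carol: 09:00-11:00, 12:00-14:00.
So the common availability across everyone is 09:00-11:00, 12:00-14:00.
Summing the common windows: 120 + 120 = 240 minutes.

240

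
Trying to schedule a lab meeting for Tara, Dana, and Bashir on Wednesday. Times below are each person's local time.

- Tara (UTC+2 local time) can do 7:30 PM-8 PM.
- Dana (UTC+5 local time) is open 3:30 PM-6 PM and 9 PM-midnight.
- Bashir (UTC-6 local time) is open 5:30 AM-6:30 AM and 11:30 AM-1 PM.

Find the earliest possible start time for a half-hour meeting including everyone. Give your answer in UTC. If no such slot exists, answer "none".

17:30

Tara in UTC: 17:30-18:00 (subtract 2h to convert from UTC+2).
Dana in UTC: 10:30-13:00, 16:00-19:00 (subtract 5h to convert from UTC+5).
Bashir in UTC: 11:30-12:30, 17:30-19:00 (add 6h to convert from UTC-6).
Tara ∩ Dana: 17:30-18:00.
Tara ∩ Dana ∩ Bashir: 17:30-18:00.
The first common window of at least 30 minutes is 17:30-18:00, so the earliest start is 17:30.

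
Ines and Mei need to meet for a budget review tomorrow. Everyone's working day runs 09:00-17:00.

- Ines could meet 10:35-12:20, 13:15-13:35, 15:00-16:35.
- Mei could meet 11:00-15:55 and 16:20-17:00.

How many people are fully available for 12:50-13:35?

1

Mei can make the full 12:50-13:35 slot — that's 1.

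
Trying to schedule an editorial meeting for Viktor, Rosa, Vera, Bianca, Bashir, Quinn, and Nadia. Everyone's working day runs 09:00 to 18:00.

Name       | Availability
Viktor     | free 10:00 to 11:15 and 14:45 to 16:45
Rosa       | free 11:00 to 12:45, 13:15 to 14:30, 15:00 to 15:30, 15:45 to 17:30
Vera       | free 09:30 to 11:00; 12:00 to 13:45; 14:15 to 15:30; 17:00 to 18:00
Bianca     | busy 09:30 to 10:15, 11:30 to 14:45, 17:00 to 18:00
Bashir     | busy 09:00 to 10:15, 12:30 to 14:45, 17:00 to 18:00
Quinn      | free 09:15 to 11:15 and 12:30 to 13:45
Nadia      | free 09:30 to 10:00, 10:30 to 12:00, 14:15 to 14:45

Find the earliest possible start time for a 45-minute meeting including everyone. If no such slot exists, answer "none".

none

Viktor free: 10:00-11:15, 14:45-16:45.
Rosa free: 11:00-12:45, 13:15-14:30, 15:00-15:30, 15:45-17:30.
Vera free: 09:30-11:00, 12:00-13:45, 14:15-15:30, 17:00-18:00.
Bianca free: 09:00-09:30, 10:15-11:30, 14:45-17:00 (invert busy blocks within the working day).
Bashir free: 10:15-12:30, 14:45-17:00 (invert busy blocks within the working day).
Quinn free: 09:15-11:15, 12:30-13:45.
Nadia free: 09:30-10:00, 10:30-12:00, 14:15-14:45.
Viktor ∩ Rosa: 11:00-11:15, 15:00-15:30, 15:45-16:45.
Viktor ∩ Rosa ∩ Vera: 15:00-15:30.
Viktor ∩ Rosa ∩ Vera ∩ Bianca: 15:00-15:30.
Viktor ∩ Rosa ∩ Vera ∩ Bianca ∩ Bashir: 15:00-15:30.
Viktor ∩ Rosa ∩ Vera ∩ Bianca ∩ Bashir ∩ Quinn: ∅.
Viktor ∩ Rosa ∩ Vera ∩ Bianca ∩ Bashir ∩ Quinn ∩ Nadia: ∅.
There is no time when everyone is free.
No common window is at least 45 minutes long.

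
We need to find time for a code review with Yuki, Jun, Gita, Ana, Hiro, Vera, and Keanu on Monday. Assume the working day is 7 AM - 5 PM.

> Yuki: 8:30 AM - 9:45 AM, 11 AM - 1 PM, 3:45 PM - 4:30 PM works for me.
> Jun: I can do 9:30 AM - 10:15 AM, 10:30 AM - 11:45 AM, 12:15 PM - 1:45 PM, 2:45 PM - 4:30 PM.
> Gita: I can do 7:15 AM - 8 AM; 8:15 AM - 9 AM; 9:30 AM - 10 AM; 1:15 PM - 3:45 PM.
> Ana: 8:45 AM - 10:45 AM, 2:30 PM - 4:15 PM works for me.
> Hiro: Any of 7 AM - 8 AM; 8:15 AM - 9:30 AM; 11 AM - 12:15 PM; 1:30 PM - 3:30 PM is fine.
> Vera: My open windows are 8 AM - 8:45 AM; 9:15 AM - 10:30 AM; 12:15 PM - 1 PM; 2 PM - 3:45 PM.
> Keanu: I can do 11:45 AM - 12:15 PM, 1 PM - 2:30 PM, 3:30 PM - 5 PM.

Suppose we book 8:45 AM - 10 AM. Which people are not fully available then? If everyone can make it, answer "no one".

Gita, Hiro, Jun, Keanu, Vera, Yuki

Yuki: not fully free for 08:45-10:00. Jun: not fully free for 08:45-10:00. Gita: not fully free for 08:45-10:00. Ana: free for 08:45-10:00. Hiro: not fully free for 08:45-10:00. Vera: not fully free for 08:45-10:00. Keanu: not fully free for 08:45-10:00.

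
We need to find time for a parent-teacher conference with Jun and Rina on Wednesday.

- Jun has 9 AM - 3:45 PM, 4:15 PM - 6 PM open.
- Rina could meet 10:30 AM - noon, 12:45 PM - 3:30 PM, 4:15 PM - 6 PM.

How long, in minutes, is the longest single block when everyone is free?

Jun ∩ Rina: 10:30-12:00, 12:45-15:30, 16:15-18:00.
The longest is 12:45-15:30 at 165 minutes.

165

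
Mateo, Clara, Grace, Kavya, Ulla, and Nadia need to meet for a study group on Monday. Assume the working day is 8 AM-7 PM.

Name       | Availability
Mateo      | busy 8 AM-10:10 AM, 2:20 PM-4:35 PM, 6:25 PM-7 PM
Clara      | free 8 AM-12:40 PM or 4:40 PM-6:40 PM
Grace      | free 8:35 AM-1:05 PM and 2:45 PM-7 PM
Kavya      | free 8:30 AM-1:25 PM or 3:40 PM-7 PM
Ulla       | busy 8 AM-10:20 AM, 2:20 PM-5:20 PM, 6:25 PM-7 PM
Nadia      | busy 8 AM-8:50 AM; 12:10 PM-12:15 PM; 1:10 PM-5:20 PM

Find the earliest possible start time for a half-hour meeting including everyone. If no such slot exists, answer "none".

Mateo free: 10:10-14:20, 16:35-18:25 (invert busy blocks within the working day).
Clara free: 08:00-12:40, 16:40-18:40.
Grace free: 08:35-13:05, 14:45-19:00.
Kavya free: 08:30-13:25, 15:40-19:00.
Ulla free: 10:20-14:20, 17:20-18:25 (invert busy blocks within the working day).
Nadia free: 08:50-12:10, 12:15-13:10, 17:20-19:00 (invert busy blocks within the working day).
Mateo ∩ Clara: 10:10-12:40, 16:40-18:25.
Mateo ∩ Clara ∩ Grace: 10:10-12:40, 16:40-18:25.
Mateo ∩ Clara ∩ Grace ∩ Kavya: 10:10-12:40, 16:40-18:25.
Mateo ∩ Clara ∩ Grace ∩ Kavya ∩ Ulla: 10:20-12:40, 17:20-18:25.
Mateo ∩ Clara ∩ Grace ∩ Kavya ∩ Ulla ∩ Nadia: 10:20-12:10, 12:15-12:40, 17:20-18:25.
Those are the intersection windows.
The first common window of at least 30 minutes is 10:20-12:10, so the earliest start is 10:20.

10:20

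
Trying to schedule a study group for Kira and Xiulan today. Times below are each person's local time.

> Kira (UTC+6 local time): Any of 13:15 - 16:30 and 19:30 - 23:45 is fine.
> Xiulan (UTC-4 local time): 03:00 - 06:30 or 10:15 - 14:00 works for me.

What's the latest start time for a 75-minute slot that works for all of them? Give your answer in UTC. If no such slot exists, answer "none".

Kira in UTC: 07:15-10:30, 13:30-17:45 (subtract 6h to convert from UTC+6).
Xiulan in UTC: 07:00-10:30, 14:15-18:00 (add 4h to convert from UTC-4).
Kira ∩ Xiulan: 07:15-10:30, 14:15-17:45.
The last common window of at least 75 minutes is 14:15-17:45; a 75-minute meeting can start as late as 16:30 and still end by 17:45.

16:30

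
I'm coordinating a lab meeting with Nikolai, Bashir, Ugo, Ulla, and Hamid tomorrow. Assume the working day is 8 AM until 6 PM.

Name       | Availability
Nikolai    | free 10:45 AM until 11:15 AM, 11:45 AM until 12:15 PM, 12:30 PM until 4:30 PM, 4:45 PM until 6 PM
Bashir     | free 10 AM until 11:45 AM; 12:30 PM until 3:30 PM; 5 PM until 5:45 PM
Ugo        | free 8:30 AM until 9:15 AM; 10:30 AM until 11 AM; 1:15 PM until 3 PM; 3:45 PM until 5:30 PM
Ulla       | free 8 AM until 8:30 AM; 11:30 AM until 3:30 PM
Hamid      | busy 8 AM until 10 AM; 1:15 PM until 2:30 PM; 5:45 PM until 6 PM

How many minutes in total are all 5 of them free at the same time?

30

Nikolai free: 10:45-11:15, 11:45-12:15, 12:30-16:30, 16:45-18:00.
Bashir free: 10:00-11:45, 12:30-15:30, 17:00-17:45.
Ugo free: 08:30-09:15, 10:30-11:00, 13:15-15:00, 15:45-17:30.
Ulla free: 08:00-08:30, 11:30-15:30.
Hamid free: 10:00-13:15, 14:30-17:45 (invert busy blocks within the working day).
Nikolai ∩ Bashir: 10:45-11:15, 12:30-15:30, 17:00-17:45.
Nikolai ∩ Bashir ∩ Ugo: 10:45-11:00, 13:15-15:00, 17:00-17:30.
Nikolai ∩ Bashir ∩ Ugo ∩ Ulla: 13:15-15:00.
Nikolai ∩ Bashir ∩ Ugo ∩ Ulla ∩ Hamid: 14:30-15:00.
So the common availability across everyone is 14:30-15:00.
That's a single block of 30 minutes.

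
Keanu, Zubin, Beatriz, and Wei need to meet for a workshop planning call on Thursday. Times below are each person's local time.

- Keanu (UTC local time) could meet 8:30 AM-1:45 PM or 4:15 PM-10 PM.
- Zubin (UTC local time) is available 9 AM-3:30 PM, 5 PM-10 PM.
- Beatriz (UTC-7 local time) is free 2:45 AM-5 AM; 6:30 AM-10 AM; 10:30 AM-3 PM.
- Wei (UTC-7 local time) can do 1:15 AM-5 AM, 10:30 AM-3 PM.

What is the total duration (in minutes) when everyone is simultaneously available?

405

Keanu in UTC: 08:30-13:45, 16:15-22:00.
Zubin in UTC: 09:00-15:30, 17:00-22:00.
Beatriz in UTC: 09:45-12:00, 13:30-17:00, 17:30-22:00 (add 7h to convert from UTC-7).
Wei in UTC: 08:15-12:00, 17:30-22:00 (add 7h to convert from UTC-7).
Keanu ∩ Zubin: 09:00-13:45, 17:00-22:00.
Keanu ∩ Zubin ∩ Beatriz: 09:45-12:00, 13:30-13:45, 17:30-22:00.
Keanu ∩ Zubin ∩ Beatriz ∩ Wei: 09:45-12:00, 17:30-22:00.
Summing the common windows: 135 + 270 = 405 minutes.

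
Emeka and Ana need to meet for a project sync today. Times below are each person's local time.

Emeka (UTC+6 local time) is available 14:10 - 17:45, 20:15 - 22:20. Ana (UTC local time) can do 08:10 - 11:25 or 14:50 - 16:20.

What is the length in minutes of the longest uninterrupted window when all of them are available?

Emeka in UTC: 08:10-11:45, 14:15-16:20 (subtract 6h to convert from UTC+6).
Ana in UTC: 08:10-11:25, 14:50-16:20.
Emeka ∩ Ana: 08:10-11:25, 14:50-16:20.
So the common availability across everyone is 08:10-11:25, 14:50-16:20.
The longest is 08:10-11:25 at 195 minutes.

195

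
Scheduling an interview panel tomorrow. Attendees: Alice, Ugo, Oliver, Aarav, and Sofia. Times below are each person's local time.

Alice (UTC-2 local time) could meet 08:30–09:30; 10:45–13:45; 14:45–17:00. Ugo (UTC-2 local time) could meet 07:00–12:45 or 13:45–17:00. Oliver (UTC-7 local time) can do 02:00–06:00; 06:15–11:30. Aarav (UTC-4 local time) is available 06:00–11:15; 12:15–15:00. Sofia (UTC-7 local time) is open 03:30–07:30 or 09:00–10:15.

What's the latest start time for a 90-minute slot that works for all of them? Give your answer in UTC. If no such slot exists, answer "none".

Alice in UTC: 10:30-11:30, 12:45-15:45, 16:45-19:00 (add 2h to convert from UTC-2).
Ugo in UTC: 09:00-14:45, 15:45-19:00 (add 2h to convert from UTC-2).
Oliver in UTC: 09:00-13:00, 13:15-18:30 (add 7h to convert from UTC-7).
Aarav in UTC: 10:00-15:15, 16:15-19:00 (add 4h to convert from UTC-4).
Sofia in UTC: 10:30-14:30, 16:00-17:15 (add 7h to convert from UTC-7).
Alice ∩ Ugo: 10:30-11:30, 12:45-14:45, 16:45-19:00.
Alice ∩ Ugo ∩ Oliver: 10:30-11:30, 12:45-13:00, 13:15-14:45, 16:45-18:30.
Alice ∩ Ugo ∩ Oliver ∩ Aarav: 10:30-11:30, 12:45-13:00, 13:15-14:45, 16:45-18:30.
Alice ∩ Ugo ∩ Oliver ∩ Aarav ∩ Sofia: 10:30-11:30, 12:45-13:00, 13:15-14:30, 16:45-17:15.
So the common availability across everyone is 10:30-11:30, 12:45-13:00, 13:15-14:30, 16:45-17:15.
No common window is at least 90 minutes long.

none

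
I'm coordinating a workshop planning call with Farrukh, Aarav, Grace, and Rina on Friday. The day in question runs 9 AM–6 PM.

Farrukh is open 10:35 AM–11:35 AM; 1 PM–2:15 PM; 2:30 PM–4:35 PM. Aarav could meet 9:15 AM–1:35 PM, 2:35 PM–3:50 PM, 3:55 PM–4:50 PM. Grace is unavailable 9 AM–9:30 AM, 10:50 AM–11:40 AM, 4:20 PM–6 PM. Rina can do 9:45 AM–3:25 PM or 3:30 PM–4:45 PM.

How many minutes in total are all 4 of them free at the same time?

145

Farrukh free: 10:35-11:35, 13:00-14:15, 14:30-16:35.
Aarav free: 09:15-13:35, 14:35-15:50, 15:55-16:50.
Grace free: 09:30-10:50, 11:40-16:20 (invert busy blocks within the working day).
Rina free: 09:45-15:25, 15:30-16:45.
Farrukh ∩ Aarav: 10:35-11:35, 13:00-13:35, 14:35-15:50, 15:55-16:35.
Farrukh ∩ Aarav ∩ Grace: 10:35-10:50, 13:00-13:35, 14:35-15:50, 15:55-16:20.
Farrukh ∩ Aarav ∩ Grace ∩ Rina: 10:35-10:50, 13:00-13:35, 14:35-15:25, 15:30-15:50, 15:55-16:20.
Summing the common windows: 15 + 35 + 50 + 20 + 25 = 145 minutes.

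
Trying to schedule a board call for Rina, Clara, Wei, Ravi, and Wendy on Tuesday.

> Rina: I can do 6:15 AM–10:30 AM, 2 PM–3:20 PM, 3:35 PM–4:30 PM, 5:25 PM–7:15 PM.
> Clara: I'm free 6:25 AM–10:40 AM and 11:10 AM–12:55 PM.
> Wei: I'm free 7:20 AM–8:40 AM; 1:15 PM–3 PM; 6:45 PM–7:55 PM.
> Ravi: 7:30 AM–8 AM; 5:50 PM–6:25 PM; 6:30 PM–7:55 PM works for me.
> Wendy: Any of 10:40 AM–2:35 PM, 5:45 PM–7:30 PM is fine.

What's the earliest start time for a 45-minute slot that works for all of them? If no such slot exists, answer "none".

Rina ∩ Clara: 06:25-10:30.
Rina ∩ Clara ∩ Wei: 07:20-08:40.
Rina ∩ Clara ∩ Wei ∩ Ravi: 07:30-08:00.
Rina ∩ Clara ∩ Wei ∩ Ravi ∩ Wendy: ∅.
There is no time when everyone is free.
No common window is at least 45 minutes long.

none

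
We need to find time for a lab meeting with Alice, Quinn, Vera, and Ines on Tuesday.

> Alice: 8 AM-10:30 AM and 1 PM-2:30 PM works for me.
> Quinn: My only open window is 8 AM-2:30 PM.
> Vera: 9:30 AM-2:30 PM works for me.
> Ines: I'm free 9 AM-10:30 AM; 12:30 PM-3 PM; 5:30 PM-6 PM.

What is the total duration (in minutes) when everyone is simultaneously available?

150

Alice ∩ Quinn: 08:00-10:30, 13:00-14:30.
Alice ∩ Quinn ∩ Vera: 09:30-10:30, 13:00-14:30.
Alice ∩ Quinn ∩ Vera ∩ Ines: 09:30-10:30, 13:00-14:30.
So the common availability across everyone is 09:30-10:30, 13:00-14:30.
Summing the common windows: 60 + 90 = 150 minutes.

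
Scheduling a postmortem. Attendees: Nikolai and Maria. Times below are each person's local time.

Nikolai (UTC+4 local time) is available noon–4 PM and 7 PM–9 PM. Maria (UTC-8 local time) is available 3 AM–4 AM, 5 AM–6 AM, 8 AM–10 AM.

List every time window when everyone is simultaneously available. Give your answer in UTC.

Nikolai in UTC: 08:00-12:00, 15:00-17:00 (subtract 4h to convert from UTC+4).
Maria in UTC: 11:00-12:00, 13:00-14:00, 16:00-18:00 (add 8h to convert from UTC-8).
Nikolai ∩ Maria: 11:00-12:00, 16:00-17:00.

11:00-12:00, 16:00-17:00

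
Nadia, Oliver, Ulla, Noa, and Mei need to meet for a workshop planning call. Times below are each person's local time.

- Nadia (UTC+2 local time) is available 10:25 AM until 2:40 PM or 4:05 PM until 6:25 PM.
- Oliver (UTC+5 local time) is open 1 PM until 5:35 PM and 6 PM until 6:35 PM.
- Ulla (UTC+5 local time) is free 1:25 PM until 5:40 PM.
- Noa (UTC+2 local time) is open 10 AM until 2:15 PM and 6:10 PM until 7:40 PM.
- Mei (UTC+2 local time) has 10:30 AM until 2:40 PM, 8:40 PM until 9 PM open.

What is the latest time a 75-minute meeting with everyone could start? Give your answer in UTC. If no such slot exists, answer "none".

11:00

Nadia in UTC: 08:25-12:40, 14:05-16:25 (subtract 2h to convert from UTC+2).
Oliver in UTC: 08:00-12:35, 13:00-13:35 (subtract 5h to convert from UTC+5).
Ulla in UTC: 08:25-12:40 (subtract 5h to convert from UTC+5).
Noa in UTC: 08:00-12:15, 16:10-17:40 (subtract 2h to convert from UTC+2).
Mei in UTC: 08:30-12:40, 18:40-19:00 (subtract 2h to convert from UTC+2).
Nadia ∩ Oliver: 08:25-12:35.
Nadia ∩ Oliver ∩ Ulla: 08:25-12:35.
Nadia ∩ Oliver ∩ Ulla ∩ Noa: 08:25-12:15.
Nadia ∩ Oliver ∩ Ulla ∩ Noa ∩ Mei: 08:30-12:15.
The last common window of at least 75 minutes is 08:30-12:15; a 75-minute meeting can start as late as 11:00 and still end by 12:15.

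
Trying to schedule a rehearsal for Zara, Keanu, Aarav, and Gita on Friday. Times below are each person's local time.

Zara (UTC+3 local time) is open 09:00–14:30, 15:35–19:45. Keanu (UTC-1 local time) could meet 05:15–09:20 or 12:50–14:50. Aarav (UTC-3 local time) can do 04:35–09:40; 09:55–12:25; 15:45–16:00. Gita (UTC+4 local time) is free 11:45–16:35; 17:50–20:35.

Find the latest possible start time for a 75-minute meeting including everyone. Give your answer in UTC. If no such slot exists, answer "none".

Zara in UTC: 06:00-11:30, 12:35-16:45 (subtract 3h to convert from UTC+3).
Keanu in UTC: 06:15-10:20, 13:50-15:50 (add 1h to convert from UTC-1).
Aarav in UTC: 07:35-12:40, 12:55-15:25, 18:45-19:00 (add 3h to convert from UTC-3).
Gita in UTC: 07:45-12:35, 13:50-16:35 (subtract 4h to convert from UTC+4).
Zara ∩ Keanu: 06:15-10:20, 13:50-15:50.
Zara ∩ Keanu ∩ Aarav: 07:35-10:20, 13:50-15:25.
Zara ∩ Keanu ∩ Aarav ∩ Gita: 07:45-10:20, 13:50-15:25.
Those are the intersection windows.
The last common window of at least 75 minutes is 13:50-15:25; a 75-minute meeting can start as late as 14:10 and still end by 15:25.

14:10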